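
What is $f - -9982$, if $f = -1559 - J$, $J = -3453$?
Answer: $11876$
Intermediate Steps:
$f = 1894$ ($f = -1559 - -3453 = -1559 + 3453 = 1894$)
$f - -9982 = 1894 - -9982 = 1894 + 9982 = 11876$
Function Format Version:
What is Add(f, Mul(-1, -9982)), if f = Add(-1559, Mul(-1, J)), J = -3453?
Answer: 11876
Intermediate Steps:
f = 1894 (f = Add(-1559, Mul(-1, -3453)) = Add(-1559, 3453) = 1894)
Add(f, Mul(-1, -9982)) = Add(1894, Mul(-1, -9982)) = Add(1894, 9982) = 11876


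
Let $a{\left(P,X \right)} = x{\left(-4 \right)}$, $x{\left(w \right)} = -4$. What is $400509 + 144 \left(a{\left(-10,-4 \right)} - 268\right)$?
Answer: $361341$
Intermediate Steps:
$a{\left(P,X \right)} = -4$
$400509 + 144 \left(a{\left(-10,-4 \right)} - 268\right) = 400509 + 144 \left(-4 - 268\right) = 400509 + 144 \left(-272\right) = 400509 - 39168 = 361341$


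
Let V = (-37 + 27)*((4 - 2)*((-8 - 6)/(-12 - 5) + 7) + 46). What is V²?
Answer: 109830400/289 ≈ 3.8004e+5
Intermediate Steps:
V = -10480/17 (V = -10*(2*(-14/(-17) + 7) + 46) = -10*(2*(-14*(-1/17) + 7) + 46) = -10*(2*(14/17 + 7) + 46) = -10*(2*(133/17) + 46) = -10*(266/17 + 46) = -10*1048/17 = -10480/17 ≈ -616.47)
V² = (-10480/17)² = 109830400/289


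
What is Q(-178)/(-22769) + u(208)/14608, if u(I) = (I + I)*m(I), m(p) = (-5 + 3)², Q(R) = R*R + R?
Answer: -26397002/20788097 ≈ -1.2698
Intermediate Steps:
Q(R) = R + R² (Q(R) = R² + R = R + R²)
m(p) = 4 (m(p) = (-2)² = 4)
u(I) = 8*I (u(I) = (I + I)*4 = (2*I)*4 = 8*I)
Q(-178)/(-22769) + u(208)/14608 = -178*(1 - 178)/(-22769) + (8*208)/14608 = -178*(-177)*(-1/22769) + 1664*(1/14608) = 31506*(-1/22769) + 104/913 = -31506/22769 + 104/913 = -26397002/20788097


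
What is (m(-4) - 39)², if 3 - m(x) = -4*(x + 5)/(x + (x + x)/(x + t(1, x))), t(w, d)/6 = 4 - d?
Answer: 722500/529 ≈ 1365.8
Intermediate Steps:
t(w, d) = 24 - 6*d (t(w, d) = 6*(4 - d) = 24 - 6*d)
m(x) = 3 + 4*(5 + x)/(x + 2*x/(24 - 5*x)) (m(x) = 3 - (-4)*(x + 5)/(x + (x + x)/(x + (24 - 6*x))) = 3 - (-4)*(5 + x)/(x + (2*x)/(24 - 5*x)) = 3 - (-4)*(5 + x)/(x + 2*x/(24 - 5*x)) = 3 + 4*(5 + x)/(x + 2*x/(24 - 5*x)))
(m(-4) - 39)² = ((-480 - 74*(-4) + 35*(-4)²)/((-4)*(-26 + 5*(-4))) - 39)² = (-(-480 + 296 + 35*16)/(4*(-26 - 20)) - 39)² = (-¼*(-480 + 296 + 560)/(-46) - 39)² = (-¼*(-1/46)*376 - 39)² = (47/23 - 39)² = (-850/23)² = 722500/529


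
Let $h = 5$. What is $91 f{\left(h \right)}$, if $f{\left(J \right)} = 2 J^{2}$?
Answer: $4550$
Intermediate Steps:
$91 f{\left(h \right)} = 91 \cdot 2 \cdot 5^{2} = 91 \cdot 2 \cdot 25 = 91 \cdot 50 = 4550$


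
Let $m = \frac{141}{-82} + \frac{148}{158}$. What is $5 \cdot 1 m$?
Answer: $- \frac{25355}{6478} \approx -3.914$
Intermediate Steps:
$m = - \frac{5071}{6478}$ ($m = 141 \left(- \frac{1}{82}\right) + 148 \cdot \frac{1}{158} = - \frac{141}{82} + \frac{74}{79} = - \frac{5071}{6478} \approx -0.7828$)
$5 \cdot 1 m = 5 \cdot 1 \left(- \frac{5071}{6478}\right) = 5 \left(- \frac{5071}{6478}\right) = - \frac{25355}{6478}$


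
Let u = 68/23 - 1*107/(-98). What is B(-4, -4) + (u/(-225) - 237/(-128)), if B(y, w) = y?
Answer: -2812685/1298304 ≈ -2.1664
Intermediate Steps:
u = 9125/2254 (u = 68*(1/23) - 107*(-1/98) = 68/23 + 107/98 = 9125/2254 ≈ 4.0484)
B(-4, -4) + (u/(-225) - 237/(-128)) = -4 + ((9125/2254)/(-225) - 237/(-128)) = -4 + ((9125/2254)*(-1/225) - 237*(-1/128)) = -4 + (-365/20286 + 237/128) = -4 + 2380531/1298304 = -2812685/1298304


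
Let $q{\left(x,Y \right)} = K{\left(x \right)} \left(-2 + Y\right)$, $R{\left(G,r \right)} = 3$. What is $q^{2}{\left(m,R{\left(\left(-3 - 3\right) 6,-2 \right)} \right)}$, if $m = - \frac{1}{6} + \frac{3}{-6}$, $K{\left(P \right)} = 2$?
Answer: $4$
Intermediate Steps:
$m = - \frac{2}{3}$ ($m = \left(-1\right) \frac{1}{6} + 3 \left(- \frac{1}{6}\right) = - \frac{1}{6} - \frac{1}{2} = - \frac{2}{3} \approx -0.66667$)
$q{\left(x,Y \right)} = -4 + 2 Y$ ($q{\left(x,Y \right)} = 2 \left(-2 + Y\right) = -4 + 2 Y$)
$q^{2}{\left(m,R{\left(\left(-3 - 3\right) 6,-2 \right)} \right)} = \left(-4 + 2 \cdot 3\right)^{2} = \left(-4 + 6\right)^{2} = 2^{2} = 4$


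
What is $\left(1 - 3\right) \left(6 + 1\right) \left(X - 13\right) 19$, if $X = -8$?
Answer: $5586$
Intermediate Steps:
$\left(1 - 3\right) \left(6 + 1\right) \left(X - 13\right) 19 = \left(1 - 3\right) \left(6 + 1\right) \left(-8 - 13\right) 19 = \left(-2\right) 7 \left(\left(-21\right) 19\right) = \left(-14\right) \left(-399\right) = 5586$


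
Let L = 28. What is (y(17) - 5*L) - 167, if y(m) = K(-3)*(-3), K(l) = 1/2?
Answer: -617/2 ≈ -308.50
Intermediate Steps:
K(l) = ½
y(m) = -3/2 (y(m) = (½)*(-3) = -3/2)
(y(17) - 5*L) - 167 = (-3/2 - 5*28) - 167 = (-3/2 - 140) - 167 = -283/2 - 167 = -617/2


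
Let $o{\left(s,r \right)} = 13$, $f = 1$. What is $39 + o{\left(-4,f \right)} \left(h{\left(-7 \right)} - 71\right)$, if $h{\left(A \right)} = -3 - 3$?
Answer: $-962$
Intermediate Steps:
$h{\left(A \right)} = -6$
$39 + o{\left(-4,f \right)} \left(h{\left(-7 \right)} - 71\right) = 39 + 13 \left(-6 - 71\right) = 39 + 13 \left(-77\right) = 39 - 1001 = -962$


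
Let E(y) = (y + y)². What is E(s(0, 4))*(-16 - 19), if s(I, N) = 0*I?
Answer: 0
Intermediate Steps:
s(I, N) = 0
E(y) = 4*y² (E(y) = (2*y)² = 4*y²)
E(s(0, 4))*(-16 - 19) = (4*0²)*(-16 - 19) = (4*0)*(-35) = 0*(-35) = 0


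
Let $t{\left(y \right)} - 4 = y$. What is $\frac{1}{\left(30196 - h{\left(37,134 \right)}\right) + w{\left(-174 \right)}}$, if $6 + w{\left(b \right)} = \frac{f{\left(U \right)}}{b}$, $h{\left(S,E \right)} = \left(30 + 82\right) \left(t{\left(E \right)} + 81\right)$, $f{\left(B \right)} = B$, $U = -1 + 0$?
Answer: $\frac{174}{985189} \approx 0.00017662$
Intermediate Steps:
$U = -1$
$t{\left(y \right)} = 4 + y$
$h{\left(S,E \right)} = 9520 + 112 E$ ($h{\left(S,E \right)} = \left(30 + 82\right) \left(\left(4 + E\right) + 81\right) = 112 \left(85 + E\right) = 9520 + 112 E$)
$w{\left(b \right)} = -6 - \frac{1}{b}$
$\frac{1}{\left(30196 - h{\left(37,134 \right)}\right) + w{\left(-174 \right)}} = \frac{1}{\left(30196 - \left(9520 + 112 \cdot 134\right)\right) - \frac{1043}{174}} = \frac{1}{\left(30196 - \left(9520 + 15008\right)\right) - \frac{1043}{174}} = \frac{1}{\left(30196 - 24528\right) + \left(-6 + \frac{1}{174}\right)} = \frac{1}{\left(30196 - 24528\right) - \frac{1043}{174}} = \frac{1}{5668 - \frac{1043}{174}} = \frac{1}{\frac{985189}{174}} = \frac{174}{985189}$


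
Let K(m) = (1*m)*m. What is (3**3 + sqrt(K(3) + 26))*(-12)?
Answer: -324 - 12*sqrt(35) ≈ -394.99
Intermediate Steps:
K(m) = m**2 (K(m) = m*m = m**2)
(3**3 + sqrt(K(3) + 26))*(-12) = (3**3 + sqrt(3**2 + 26))*(-12) = (27 + sqrt(9 + 26))*(-12) = (27 + sqrt(35))*(-12) = -324 - 12*sqrt(35)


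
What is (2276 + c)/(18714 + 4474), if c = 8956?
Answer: 2808/5797 ≈ 0.48439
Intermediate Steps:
(2276 + c)/(18714 + 4474) = (2276 + 8956)/(18714 + 4474) = 11232/23188 = 11232*(1/23188) = 2808/5797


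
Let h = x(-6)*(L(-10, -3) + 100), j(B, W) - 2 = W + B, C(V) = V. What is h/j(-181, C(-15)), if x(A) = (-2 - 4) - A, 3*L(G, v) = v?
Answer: 0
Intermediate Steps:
L(G, v) = v/3
x(A) = -6 - A
j(B, W) = 2 + B + W (j(B, W) = 2 + (W + B) = 2 + (B + W) = 2 + B + W)
h = 0 (h = (-6 - 1*(-6))*((1/3)*(-3) + 100) = (-6 + 6)*(-1 + 100) = 0*99 = 0)
h/j(-181, C(-15)) = 0/(2 - 181 - 15) = 0/(-194) = 0*(-1/194) = 0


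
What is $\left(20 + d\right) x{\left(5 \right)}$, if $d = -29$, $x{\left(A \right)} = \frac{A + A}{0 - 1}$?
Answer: $90$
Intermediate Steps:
$x{\left(A \right)} = - 2 A$ ($x{\left(A \right)} = \frac{2 A}{-1} = 2 A \left(-1\right) = - 2 A$)
$\left(20 + d\right) x{\left(5 \right)} = \left(20 - 29\right) \left(\left(-2\right) 5\right) = \left(-9\right) \left(-10\right) = 90$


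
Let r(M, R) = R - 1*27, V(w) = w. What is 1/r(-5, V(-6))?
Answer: -1/33 ≈ -0.030303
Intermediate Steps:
r(M, R) = -27 + R (r(M, R) = R - 27 = -27 + R)
1/r(-5, V(-6)) = 1/(-27 - 6) = 1/(-33) = -1/33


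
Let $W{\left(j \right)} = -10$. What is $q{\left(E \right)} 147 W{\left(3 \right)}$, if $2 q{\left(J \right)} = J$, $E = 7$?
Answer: $-5145$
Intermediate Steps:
$q{\left(J \right)} = \frac{J}{2}$
$q{\left(E \right)} 147 W{\left(3 \right)} = \frac{1}{2} \cdot 7 \cdot 147 \left(-10\right) = \frac{7}{2} \cdot 147 \left(-10\right) = \frac{1029}{2} \left(-10\right) = -5145$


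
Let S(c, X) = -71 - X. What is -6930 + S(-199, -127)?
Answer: -6874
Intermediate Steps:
-6930 + S(-199, -127) = -6930 + (-71 - 1*(-127)) = -6930 + (-71 + 127) = -6930 + 56 = -6874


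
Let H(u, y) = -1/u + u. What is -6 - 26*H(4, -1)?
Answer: -207/2 ≈ -103.50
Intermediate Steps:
H(u, y) = u - 1/u
-6 - 26*H(4, -1) = -6 - 26*(4 - 1/4) = -6 - 26*15/4 = -6 - 195/2 = -207/2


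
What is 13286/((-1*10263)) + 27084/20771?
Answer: 1999586/213172773 ≈ 0.0093801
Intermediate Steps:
13286/((-1*10263)) + 27084/20771 = 13286/(-10263) + 27084*(1/20771) = 13286*(-1/10263) + 27084/20771 = -13286/10263 + 27084/20771 = 1999586/213172773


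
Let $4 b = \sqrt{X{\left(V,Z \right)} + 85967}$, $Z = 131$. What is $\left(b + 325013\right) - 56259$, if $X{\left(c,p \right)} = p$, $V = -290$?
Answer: $268754 + \frac{\sqrt{86098}}{4} \approx 2.6883 \cdot 10^{5}$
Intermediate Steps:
$b = \frac{\sqrt{86098}}{4}$ ($b = \frac{\sqrt{131 + 85967}}{4} = \frac{\sqrt{86098}}{4} \approx 73.356$)
$\left(b + 325013\right) - 56259 = \left(\frac{\sqrt{86098}}{4} + 325013\right) - 56259 = \left(325013 + \frac{\sqrt{86098}}{4}\right) - 56259 = 268754 + \frac{\sqrt{86098}}{4}$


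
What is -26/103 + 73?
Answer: 7493/103 ≈ 72.748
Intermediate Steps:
-26/103 + 73 = 7493/103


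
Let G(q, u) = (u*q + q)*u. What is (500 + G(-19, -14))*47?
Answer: -139026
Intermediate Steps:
G(q, u) = u*(q + q*u) (G(q, u) = (q*u + q)*u = (q + q*u)*u = u*(q + q*u))
(500 + G(-19, -14))*47 = (500 - 19*(-14)*(1 - 14))*47 = (500 - 19*(-14)*(-13))*47 = (500 - 3458)*47 = -2958*47 = -139026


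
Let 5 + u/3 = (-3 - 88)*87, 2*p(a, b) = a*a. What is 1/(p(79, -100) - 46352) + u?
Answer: -2054879660/86463 ≈ -23766.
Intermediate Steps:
p(a, b) = a²/2 (p(a, b) = (a*a)/2 = a²/2)
u = -23766 (u = -15 + 3*((-3 - 88)*87) = -15 + 3*(-91*87) = -15 + 3*(-7917) = -15 - 23751 = -23766)
1/(p(79, -100) - 46352) + u = 1/((½)*79² - 46352) - 23766 = 1/((½)*6241 - 46352) - 23766 = 1/(6241/2 - 46352) - 23766 = 1/(-86463/2) - 23766 = -2/86463 - 23766 = -2054879660/86463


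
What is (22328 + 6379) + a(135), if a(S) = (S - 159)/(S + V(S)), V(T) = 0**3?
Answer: 1291807/45 ≈ 28707.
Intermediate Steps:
V(T) = 0
a(S) = (-159 + S)/S (a(S) = (S - 159)/(S + 0) = (-159 + S)/S)
(22328 + 6379) + a(135) = (22328 + 6379) + (-159 + 135)/135 = 28707 + (1/135)*(-24) = 28707 - 8/45 = 1291807/45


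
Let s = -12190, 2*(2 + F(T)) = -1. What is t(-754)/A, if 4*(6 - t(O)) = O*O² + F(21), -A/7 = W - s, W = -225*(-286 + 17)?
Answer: -857322181/4072040 ≈ -210.54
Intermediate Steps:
F(T) = -5/2 (F(T) = -2 + (½)*(-1) = -2 - ½ = -5/2)
W = 60525 (W = -225*(-269) = 60525)
A = -509005 (A = -7*(60525 - 1*(-12190)) = -7*(60525 + 12190) = -7*72715 = -509005)
t(O) = 53/8 - O³/4 (t(O) = 6 - (O*O² - 5/2)/4 = 6 - (O³ - 5/2)/4 = 6 - (-5/2 + O³)/4 = 6 + (5/8 - O³/4) = 53/8 - O³/4)
t(-754)/A = (53/8 - ¼*(-754)³)/(-509005) = (53/8 - ¼*(-428661064))*(-1/509005) = (53/8 + 107165266)*(-1/509005) = (857322181/8)*(-1/509005) = -857322181/4072040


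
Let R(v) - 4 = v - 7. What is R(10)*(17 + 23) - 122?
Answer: 158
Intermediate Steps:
R(v) = -3 + v (R(v) = 4 + (v - 7) = 4 + (-7 + v) = -3 + v)
R(10)*(17 + 23) - 122 = (-3 + 10)*(17 + 23) - 122 = 7*40 - 122 = 280 - 122 = 158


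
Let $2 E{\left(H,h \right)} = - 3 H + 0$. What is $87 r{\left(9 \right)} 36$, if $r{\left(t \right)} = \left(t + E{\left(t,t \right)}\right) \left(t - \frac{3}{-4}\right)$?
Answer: $- \frac{274833}{2} \approx -1.3742 \cdot 10^{5}$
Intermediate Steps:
$E{\left(H,h \right)} = - \frac{3 H}{2}$ ($E{\left(H,h \right)} = \frac{- 3 H + 0}{2} = \frac{\left(-3\right) H}{2} = - \frac{3 H}{2}$)
$r{\left(t \right)} = - \frac{t \left(\frac{3}{4} + t\right)}{2}$ ($r{\left(t \right)} = \left(t - \frac{3 t}{2}\right) \left(t - \frac{3}{-4}\right) = - \frac{t}{2} \left(t - - \frac{3}{4}\right) = - \frac{t}{2} \left(t + \frac{3}{4}\right) = - \frac{t}{2} \left(\frac{3}{4} + t\right) = - \frac{t \left(\frac{3}{4} + t\right)}{2}$)
$87 r{\left(9 \right)} 36 = 87 \cdot \frac{1}{8} \cdot 9 \left(-3 - 36\right) 36 = 87 \cdot \frac{1}{8} \cdot 9 \left(-39\right) 36 = 87 \left(- \frac{351}{8}\right) 36 = \left(- \frac{30537}{8}\right) 36 = - \frac{274833}{2}$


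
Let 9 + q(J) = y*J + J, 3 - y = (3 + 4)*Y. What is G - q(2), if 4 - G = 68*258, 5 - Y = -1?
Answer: -17455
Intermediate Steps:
Y = 6 (Y = 5 - 1*(-1) = 5 + 1 = 6)
G = -17540 (G = 4 - 68*258 = 4 - 1*17544 = 4 - 17544 = -17540)
y = -39 (y = 3 - (3 + 4)*6 = 3 - 7*6 = 3 - 1*42 = 3 - 42 = -39)
q(J) = -9 - 38*J (q(J) = -9 + (-39*J + J) = -9 - 38*J)
G - q(2) = -17540 - (-9 - 38*2) = -17540 - (-9 - 76) = -17540 - 1*(-85) = -17540 + 85 = -17455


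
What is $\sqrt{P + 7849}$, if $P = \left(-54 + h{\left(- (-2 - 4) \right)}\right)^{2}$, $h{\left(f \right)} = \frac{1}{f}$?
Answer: $\frac{\sqrt{386893}}{6} \approx 103.67$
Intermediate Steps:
$P = \frac{104329}{36}$ ($P = \left(-54 + \frac{1}{\left(-1\right) \left(-2 - 4\right)}\right)^{2} = \left(-54 + \frac{1}{\left(-1\right) \left(-6\right)}\right)^{2} = \left(-54 + \frac{1}{6}\right)^{2} = \left(- \frac{323}{6}\right)^{2} = \frac{104329}{36} \approx 2898.0$)
$\sqrt{P + 7849} = \sqrt{\frac{104329}{36} + 7849} = \sqrt{\frac{386893}{36}} = \frac{\sqrt{386893}}{6}$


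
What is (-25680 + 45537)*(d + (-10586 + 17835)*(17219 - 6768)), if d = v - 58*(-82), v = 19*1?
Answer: 1504447217418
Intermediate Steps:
v = 19
d = 4775 (d = 19 - 58*(-82) = 19 + 4756 = 4775)
(-25680 + 45537)*(d + (-10586 + 17835)*(17219 - 6768)) = (-25680 + 45537)*(4775 + (-10586 + 17835)*(17219 - 6768)) = 19857*(4775 + 7249*10451) = 19857*(4775 + 75759299) = 19857*75764074 = 1504447217418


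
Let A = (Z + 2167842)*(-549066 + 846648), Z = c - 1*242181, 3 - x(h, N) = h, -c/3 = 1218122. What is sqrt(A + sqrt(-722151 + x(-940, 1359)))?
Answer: sqrt(-514431491310 + 2*I*sqrt(180302)) ≈ 0.e-4 + 7.1724e+5*I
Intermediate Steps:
c = -3654366 (c = -3*1218122 = -3654366)
x(h, N) = 3 - h
Z = -3896547 (Z = -3654366 - 1*242181 = -3654366 - 242181 = -3896547)
A = -514431491310 (A = (-3896547 + 2167842)*(-549066 + 846648) = -1728705*297582 = -514431491310)
sqrt(A + sqrt(-722151 + x(-940, 1359))) = sqrt(-514431491310 + sqrt(-722151 + (3 - 1*(-940)))) = sqrt(-514431491310 + sqrt(-722151 + (3 + 940))) = sqrt(-514431491310 + sqrt(-722151 + 943)) = sqrt(-514431491310 + sqrt(-721208)) = sqrt(-514431491310 + 2*I*sqrt(180302))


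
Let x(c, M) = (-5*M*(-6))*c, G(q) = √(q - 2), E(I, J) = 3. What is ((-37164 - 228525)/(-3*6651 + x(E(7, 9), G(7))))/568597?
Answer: 65448057/2794420561633 + 295210*√5/2794420561633 ≈ 2.3657e-5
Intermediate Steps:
G(q) = √(-2 + q)
x(c, M) = 30*M*c (x(c, M) = (30*M)*c = 30*M*c)
((-37164 - 228525)/(-3*6651 + x(E(7, 9), G(7))))/568597 = ((-37164 - 228525)/(-3*6651 + 30*√(-2 + 7)*3))/568597 = -265689/(-19953 + 30*√5*3)*(1/568597) = -265689/(-19953 + 90*√5)*(1/568597) = -265689/(568597*(-19953 + 90*√5))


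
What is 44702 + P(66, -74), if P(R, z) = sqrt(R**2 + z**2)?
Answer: 44702 + 2*sqrt(2458) ≈ 44801.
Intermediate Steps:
44702 + P(66, -74) = 44702 + sqrt(66**2 + (-74)**2) = 44702 + sqrt(4356 + 5476) = 44702 + sqrt(9832) = 44702 + 2*sqrt(2458)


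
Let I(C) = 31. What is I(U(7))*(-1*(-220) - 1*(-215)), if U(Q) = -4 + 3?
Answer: 13485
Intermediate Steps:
U(Q) = -1
I(U(7))*(-1*(-220) - 1*(-215)) = 31*(-1*(-220) - 1*(-215)) = 31*(220 + 215) = 31*435 = 13485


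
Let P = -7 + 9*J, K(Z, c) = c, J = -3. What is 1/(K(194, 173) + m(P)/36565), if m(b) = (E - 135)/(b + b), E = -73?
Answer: 621605/107537717 ≈ 0.0057803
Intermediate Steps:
P = -34 (P = -7 + 9*(-3) = -7 - 27 = -34)
m(b) = -104/b (m(b) = (-73 - 135)/(b + b) = -208*1/(2*b) = -104/b)
1/(K(194, 173) + m(P)/36565) = 1/(173 - 104/(-34)/36565) = 1/(173 - 104*(-1/34)*(1/36565)) = 1/(173 + (52/17)*(1/36565)) = 1/(173 + 52/621605) = 1/(107537717/621605) = 621605/107537717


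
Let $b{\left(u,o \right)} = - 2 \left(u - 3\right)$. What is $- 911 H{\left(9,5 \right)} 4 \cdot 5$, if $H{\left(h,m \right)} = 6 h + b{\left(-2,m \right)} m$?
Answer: $-1894880$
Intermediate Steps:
$b{\left(u,o \right)} = 6 - 2 u$ ($b{\left(u,o \right)} = - 2 \left(-3 + u\right) = 6 - 2 u$)
$H{\left(h,m \right)} = 6 h + 10 m$ ($H{\left(h,m \right)} = 6 h + \left(6 - -4\right) m = 6 h + \left(6 + 4\right) m = 6 h + 10 m$)
$- 911 H{\left(9,5 \right)} 4 \cdot 5 = - 911 \left(6 \cdot 9 + 10 \cdot 5\right) 4 \cdot 5 = - 911 \left(54 + 50\right) 20 = - 911 \cdot 104 \cdot 20 = \left(-911\right) 2080 = -1894880$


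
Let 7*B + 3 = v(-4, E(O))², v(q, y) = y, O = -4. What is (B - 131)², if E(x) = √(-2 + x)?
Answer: 857476/49 ≈ 17500.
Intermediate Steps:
B = -9/7 (B = -3/7 + (√(-2 - 4))²/7 = -3/7 + (√(-6))²/7 = -3/7 + (I*√6)²/7 = -3/7 + (⅐)*(-6) = -3/7 - 6/7 = -9/7 ≈ -1.2857)
(B - 131)² = (-9/7 - 131)² = (-926/7)² = 857476/49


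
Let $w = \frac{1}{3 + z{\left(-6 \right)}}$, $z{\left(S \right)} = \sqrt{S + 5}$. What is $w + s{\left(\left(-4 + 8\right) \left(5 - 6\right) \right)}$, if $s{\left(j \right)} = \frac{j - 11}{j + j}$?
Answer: $\frac{87}{40} - \frac{i}{10} \approx 2.175 - 0.1 i$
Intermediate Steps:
$z{\left(S \right)} = \sqrt{5 + S}$
$s{\left(j \right)} = \frac{-11 + j}{2 j}$
$w = \frac{3 - i}{10}$ ($w = \frac{1}{3 + \sqrt{5 - 6}} = \frac{1}{3 + \sqrt{-1}} = \frac{1}{3 + i} = \frac{3 - i}{10} \approx 0.3 - 0.1 i$)
$w + s{\left(\left(-4 + 8\right) \left(5 - 6\right) \right)} = \left(\frac{3}{10} - \frac{i}{10}\right) + \frac{-11 + \left(-4 + 8\right) \left(5 - 6\right)}{2 \left(-4 + 8\right) \left(5 - 6\right)} = \left(\frac{3}{10} - \frac{i}{10}\right) + \frac{-11 + 4 \left(-1\right)}{2 \cdot 4 \left(-1\right)} = \left(\frac{3}{10} - \frac{i}{10}\right) + \frac{-11 - 4}{2 \left(-4\right)} = \left(\frac{3}{10} - \frac{i}{10}\right) + \frac{1}{2} \left(- \frac{1}{4}\right) \left(-15\right) = \left(\frac{3}{10} - \frac{i}{10}\right) + \frac{15}{8} = \frac{87}{40} - \frac{i}{10}$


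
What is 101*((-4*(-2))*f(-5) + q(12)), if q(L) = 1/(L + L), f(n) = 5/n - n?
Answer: 77669/24 ≈ 3236.2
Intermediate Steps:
f(n) = -n + 5/n
q(L) = 1/(2*L)
101*((-4*(-2))*f(-5) + q(12)) = 101*((-4*(-2))*(-1*(-5) + 5/(-5)) + (½)/12) = 101*(8*(5 + 5*(-⅕)) + (½)*(1/12)) = 101*(8*(5 - 1) + 1/24) = 101*(8*4 + 1/24) = 101*(32 + 1/24) = 101*(769/24) = 77669/24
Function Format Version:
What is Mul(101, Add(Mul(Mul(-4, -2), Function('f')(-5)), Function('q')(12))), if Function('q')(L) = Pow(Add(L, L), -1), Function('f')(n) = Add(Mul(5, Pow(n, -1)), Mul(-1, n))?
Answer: Rational(77669, 24) ≈ 3236.2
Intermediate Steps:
Function('f')(n) = Add(Mul(-1, n), Mul(5, Pow(n, -1)))
Function('q')(L) = Mul(Rational(1, 2), Pow(L, -1)) (Function('q')(L) = Pow(Mul(2, L), -1) = Mul(Rational(1, 2), Pow(L, -1)))
Mul(101, Add(Mul(Mul(-4, -2), Function('f')(-5)), Function('q')(12))) = Mul(101, Add(Mul(Mul(-4, -2), Add(Mul(-1, -5), Mul(5, Pow(-5, -1)))), Mul(Rational(1, 2), Pow(12, -1)))) = Mul(101, Add(Mul(8, Add(5, Mul(5, Rational(-1, 5)))), Mul(Rational(1, 2), Rational(1, 12)))) = Mul(101, Add(Mul(8, Add(5, -1)), Rational(1, 24))) = Mul(101, Add(Mul(8, 4), Rational(1, 24))) = Mul(101, Add(32, Rational(1, 24))) = Mul(101, Rational(769, 24)) = Rational(77669, 24)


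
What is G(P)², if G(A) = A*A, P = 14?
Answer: 38416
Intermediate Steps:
G(A) = A²
G(P)² = (14²)² = 196² = 38416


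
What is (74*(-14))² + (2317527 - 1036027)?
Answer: 2354796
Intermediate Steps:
(74*(-14))² + (2317527 - 1036027) = (-1036)² + 1281500 = 1073296 + 1281500 = 2354796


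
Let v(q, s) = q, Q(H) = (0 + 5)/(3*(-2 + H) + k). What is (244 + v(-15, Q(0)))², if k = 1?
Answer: 52441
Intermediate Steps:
Q(H) = 5/(-5 + 3*H) (Q(H) = (0 + 5)/(3*(-2 + H) + 1) = 5/((-6 + 3*H) + 1) = 5/(-5 + 3*H))
(244 + v(-15, Q(0)))² = (244 - 15)² = 229² = 52441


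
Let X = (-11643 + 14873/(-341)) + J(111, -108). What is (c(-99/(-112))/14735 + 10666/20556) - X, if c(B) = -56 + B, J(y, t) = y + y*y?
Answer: -2154175473314027/2892019117680 ≈ -744.87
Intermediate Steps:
J(y, t) = y + y²
X = 254176/341 (X = (-11643 + 14873/(-341)) + 111*(1 + 111) = (-11643 + 14873*(-1/341)) + 111*112 = (-11643 - 14873/341) + 12432 = -3985136/341 + 12432 = 254176/341 ≈ 745.38)
(c(-99/(-112))/14735 + 10666/20556) - X = ((-56 - 99/(-112))/14735 + 10666/20556) - 1*254176/341 = ((-56 - 99*(-1/112))*(1/14735) + 10666*(1/20556)) - 254176/341 = ((-56 + 99/112)*(1/14735) + 5333/10278) - 254176/341 = (-6173/112*1/14735 + 5333/10278) - 254176/341 = (-6173/1650320 + 5333/10278) - 254176/341 = 4368855233/8480994480 - 254176/341 = -2154175473314027/2892019117680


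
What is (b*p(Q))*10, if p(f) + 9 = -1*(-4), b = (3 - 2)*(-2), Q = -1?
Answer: 100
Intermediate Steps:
b = -2 (b = 1*(-2) = -2)
p(f) = -5 (p(f) = -9 - 1*(-4) = -9 + 4 = -5)
(b*p(Q))*10 = -2*(-5)*10 = 10*10 = 100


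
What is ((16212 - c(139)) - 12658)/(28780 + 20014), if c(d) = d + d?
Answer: 1638/24397 ≈ 0.067139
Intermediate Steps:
c(d) = 2*d
((16212 - c(139)) - 12658)/(28780 + 20014) = ((16212 - 2*139) - 12658)/(28780 + 20014) = ((16212 - 1*278) - 12658)/48794 = ((16212 - 278) - 12658)*(1/48794) = (15934 - 12658)*(1/48794) = 3276*(1/48794) = 1638/24397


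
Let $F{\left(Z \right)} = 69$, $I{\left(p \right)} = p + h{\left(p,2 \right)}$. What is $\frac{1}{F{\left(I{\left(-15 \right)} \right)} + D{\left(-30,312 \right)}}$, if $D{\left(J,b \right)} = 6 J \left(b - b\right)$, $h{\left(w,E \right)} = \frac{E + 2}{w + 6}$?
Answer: $\frac{1}{69} \approx 0.014493$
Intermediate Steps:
$h{\left(w,E \right)} = \frac{2 + E}{6 + w}$
$D{\left(J,b \right)} = 0$ ($D{\left(J,b \right)} = 6 J 0 = 0$)
$I{\left(p \right)} = p + \frac{4}{6 + p}$ ($I{\left(p \right)} = p + \frac{2 + 2}{6 + p} = p + \frac{1}{6 + p} 4 = p + \frac{4}{6 + p}$)
$\frac{1}{F{\left(I{\left(-15 \right)} \right)} + D{\left(-30,312 \right)}} = \frac{1}{69 + 0} = \frac{1}{69}$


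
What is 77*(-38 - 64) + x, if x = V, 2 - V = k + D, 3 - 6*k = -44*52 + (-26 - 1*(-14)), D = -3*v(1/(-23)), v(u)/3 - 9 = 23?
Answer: -47687/6 ≈ -7947.8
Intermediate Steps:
v(u) = 96 (v(u) = 27 + 3*23 = 27 + 69 = 96)
D = -288 (D = -3*96 = -288)
k = 2303/6 (k = ½ - (-44*52 + (-26 - 1*(-14)))/6 = ½ - (-2288 + (-26 + 14))/6 = ½ - (-2288 - 12)/6 = ½ - ⅙*(-2300) = ½ + 1150/3 = 2303/6 ≈ 383.83)
V = -563/6 (V = 2 - (2303/6 - 288) = 2 - 1*575/6 = 2 - 575/6 = -563/6 ≈ -93.833)
x = -563/6 ≈ -93.833
77*(-38 - 64) + x = 77*(-38 - 64) - 563/6 = 77*(-102) - 563/6 = -7854 - 563/6 = -47687/6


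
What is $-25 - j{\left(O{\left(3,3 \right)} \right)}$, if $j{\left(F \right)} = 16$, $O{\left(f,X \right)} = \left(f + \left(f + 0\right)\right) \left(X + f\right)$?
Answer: $-41$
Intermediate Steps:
$O{\left(f,X \right)} = 2 f \left(X + f\right)$ ($O{\left(f,X \right)} = \left(f + f\right) \left(X + f\right) = 2 f \left(X + f\right)$)
$-25 - j{\left(O{\left(3,3 \right)} \right)} = -25 - 16 = -41$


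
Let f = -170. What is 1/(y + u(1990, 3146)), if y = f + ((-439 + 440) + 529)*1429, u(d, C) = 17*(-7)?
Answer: 1/757081 ≈ 1.3209e-6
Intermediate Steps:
u(d, C) = -119
y = 757200 (y = -170 + ((-439 + 440) + 529)*1429 = -170 + (1 + 529)*1429 = -170 + 530*1429 = -170 + 757370 = 757200)
1/(y + u(1990, 3146)) = 1/(757200 - 119) = 1/757081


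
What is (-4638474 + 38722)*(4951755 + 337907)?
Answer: -24331133363824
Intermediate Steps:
(-4638474 + 38722)*(4951755 + 337907) = -4599752*5289662 = -24331133363824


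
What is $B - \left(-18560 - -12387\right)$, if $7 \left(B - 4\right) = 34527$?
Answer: $\frac{77766}{7} \approx 11109.0$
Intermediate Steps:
$B = \frac{34555}{7}$ ($B = 4 + \frac{1}{7} \cdot 34527 = 4 + \frac{34527}{7} = \frac{34555}{7} \approx 4936.4$)
$B - \left(-18560 - -12387\right) = \frac{34555}{7} - \left(-18560 - -12387\right) = \frac{34555}{7} - \left(-18560 + 12387\right) = \frac{34555}{7} - -6173 = \frac{34555}{7} + 6173 = \frac{77766}{7}$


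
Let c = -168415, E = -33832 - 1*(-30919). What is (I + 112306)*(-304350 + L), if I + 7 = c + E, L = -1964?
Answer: 18081409106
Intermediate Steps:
E = -2913 (E = -33832 + 30919 = -2913)
I = -171335 (I = -7 + (-168415 - 2913) = -7 - 171328 = -171335)
(I + 112306)*(-304350 + L) = (-171335 + 112306)*(-304350 - 1964) = -59029*(-306314) = 18081409106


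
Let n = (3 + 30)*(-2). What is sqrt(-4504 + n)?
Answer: I*sqrt(4570) ≈ 67.602*I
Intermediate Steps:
n = -66 (n = 33*(-2) = -66)
sqrt(-4504 + n) = sqrt(-4504 - 66) = sqrt(-4570) = I*sqrt(4570)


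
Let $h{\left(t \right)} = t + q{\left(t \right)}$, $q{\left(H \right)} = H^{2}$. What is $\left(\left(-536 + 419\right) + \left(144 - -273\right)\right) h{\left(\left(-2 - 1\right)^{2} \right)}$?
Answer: $27000$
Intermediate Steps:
$h{\left(t \right)} = t + t^{2}$
$\left(\left(-536 + 419\right) + \left(144 - -273\right)\right) h{\left(\left(-2 - 1\right)^{2} \right)} = \left(\left(-536 + 419\right) + \left(144 - -273\right)\right) \left(-2 - 1\right)^{2} \left(1 + \left(-2 - 1\right)^{2}\right) = \left(-117 + \left(144 + 273\right)\right) \left(-3\right)^{2} \left(1 + \left(-3\right)^{2}\right) = \left(-117 + 417\right) 9 \left(1 + 9\right) = 300 \cdot 9 \cdot 10 = 300 \cdot 90 = 27000$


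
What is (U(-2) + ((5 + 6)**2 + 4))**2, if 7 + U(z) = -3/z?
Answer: 57121/4 ≈ 14280.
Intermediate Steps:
U(z) = -7 - 3/z
(U(-2) + ((5 + 6)**2 + 4))**2 = ((-7 - 3/(-2)) + ((5 + 6)**2 + 4))**2 = ((-7 - 3*(-1/2)) + (11**2 + 4))**2 = ((-7 + 3/2) + (121 + 4))**2 = (-11/2 + 125)**2 = (239/2)**2 = 57121/4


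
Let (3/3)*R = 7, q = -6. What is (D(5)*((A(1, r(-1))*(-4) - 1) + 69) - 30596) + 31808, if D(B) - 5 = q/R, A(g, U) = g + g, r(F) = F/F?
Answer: 10224/7 ≈ 1460.6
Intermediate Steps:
r(F) = 1
R = 7
A(g, U) = 2*g
D(B) = 29/7 (D(B) = 5 - 6/7 = 29/7)
(D(5)*((A(1, r(-1))*(-4) - 1) + 69) - 30596) + 31808 = (29*(((2*1)*(-4) - 1) + 69)/7 - 30596) + 31808 = (29*((2*(-4) - 1) + 69)/7 - 30596) + 31808 = (29*((-8 - 1) + 69)/7 - 30596) + 31808 = (29*(-9 + 69)/7 - 30596) + 31808 = ((29/7)*60 - 30596) + 31808 = (1740/7 - 30596) + 31808 = -212432/7 + 31808 = 10224/7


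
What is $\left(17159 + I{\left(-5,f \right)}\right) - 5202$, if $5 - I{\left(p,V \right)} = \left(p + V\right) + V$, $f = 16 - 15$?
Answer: $11965$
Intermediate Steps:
$f = 1$
$I{\left(p,V \right)} = 5 - p - 2 V$ ($I{\left(p,V \right)} = 5 - \left(\left(p + V\right) + V\right) = 5 - \left(\left(V + p\right) + V\right) = 5 - \left(p + 2 V\right) = 5 - p - 2 V$)
$\left(17159 + I{\left(-5,f \right)}\right) - 5202 = \left(17159 - -8\right) - 5202 = \left(17159 + \left(5 + 5 - 2\right)\right) - 5202 = \left(17159 + 8\right) - 5202 = 17167 - 5202 = 11965$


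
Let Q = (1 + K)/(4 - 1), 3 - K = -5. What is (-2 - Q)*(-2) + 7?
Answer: 17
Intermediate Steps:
K = 8 (K = 3 - 1*(-5) = 3 + 5 = 8)
Q = 3 (Q = (1 + 8)/(4 - 1) = 9/3 = 9*(⅓) = 3)
(-2 - Q)*(-2) + 7 = (-2 - 1*3)*(-2) + 7 = (-2 - 3)*(-2) + 7 = -5*(-2) + 7 = 10 + 7 = 17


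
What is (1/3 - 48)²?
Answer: 20449/9 ≈ 2272.1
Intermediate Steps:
(1/3 - 48)² = (⅓ - 48)² = (-143/3)² = 20449/9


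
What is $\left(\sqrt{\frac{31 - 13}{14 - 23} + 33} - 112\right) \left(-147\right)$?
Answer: $16464 - 147 \sqrt{31} \approx 15646.0$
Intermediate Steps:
$\left(\sqrt{\frac{31 - 13}{14 - 23} + 33} - 112\right) \left(-147\right) = \left(\sqrt{\frac{18}{-9} + 33} - 112\right) \left(-147\right) = \left(\sqrt{18 \left(- \frac{1}{9}\right) + 33} - 112\right) \left(-147\right) = \left(\sqrt{-2 + 33} - 112\right) \left(-147\right) = \left(\sqrt{31} - 112\right) \left(-147\right) = \left(-112 + \sqrt{31}\right) \left(-147\right) = 16464 - 147 \sqrt{31}$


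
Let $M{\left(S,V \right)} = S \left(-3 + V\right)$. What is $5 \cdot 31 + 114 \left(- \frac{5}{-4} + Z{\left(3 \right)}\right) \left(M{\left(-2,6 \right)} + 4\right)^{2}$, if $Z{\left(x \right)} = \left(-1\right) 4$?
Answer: $-1099$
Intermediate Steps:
$Z{\left(x \right)} = -4$
$5 \cdot 31 + 114 \left(- \frac{5}{-4} + Z{\left(3 \right)}\right) \left(M{\left(-2,6 \right)} + 4\right)^{2} = 5 \cdot 31 + 114 \left(- \frac{5}{-4} - 4\right) \left(- 2 \left(-3 + 6\right) + 4\right)^{2} = 155 + 114 \left(\left(-5\right) \left(- \frac{1}{4}\right) - 4\right) \left(\left(-2\right) 3 + 4\right)^{2} = 155 + 114 \left(\frac{5}{4} - 4\right) \left(-6 + 4\right)^{2} = 155 + 114 \left(- \frac{11 \left(-2\right)^{2}}{4}\right) = 155 + 114 \left(\left(- \frac{11}{4}\right) 4\right) = 155 + 114 \left(-11\right) = 155 - 1254 = -1099$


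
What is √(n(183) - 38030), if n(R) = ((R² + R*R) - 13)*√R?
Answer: √(-38030 + 66965*√183) ≈ 931.59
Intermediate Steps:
n(R) = √R*(-13 + 2*R²) (n(R) = ((R² + R²) - 13)*√R = (2*R² - 13)*√R = (-13 + 2*R²)*√R = √R*(-13 + 2*R²))
√(n(183) - 38030) = √(√183*(-13 + 2*183²) - 38030) = √(√183*(-13 + 2*33489) - 38030) = √(√183*(-13 + 66978) - 38030) = √(√183*66965 - 38030) = √(66965*√183 - 38030) = √(-38030 + 66965*√183)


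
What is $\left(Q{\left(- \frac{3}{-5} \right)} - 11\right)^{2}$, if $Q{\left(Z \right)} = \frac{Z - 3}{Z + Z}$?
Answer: $169$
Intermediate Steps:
$Q{\left(Z \right)} = \frac{-3 + Z}{2 Z}$
$\left(Q{\left(- \frac{3}{-5} \right)} - 11\right)^{2} = \left(\frac{-3 - \frac{3}{-5}}{2 \left(- \frac{3}{-5}\right)} - 11\right)^{2} = \left(\frac{-3 - - \frac{3}{5}}{2 \left(\left(-3\right) \left(- \frac{1}{5}\right)\right)} - 11\right)^{2} = \left(\frac{-3 + \frac{3}{5}}{2 \cdot \frac{3}{5}} - 11\right)^{2} = \left(\frac{1}{2} \cdot \frac{5}{3} \left(- \frac{12}{5}\right) - 11\right)^{2} = \left(-2 - 11\right)^{2} = \left(-13\right)^{2} = 169$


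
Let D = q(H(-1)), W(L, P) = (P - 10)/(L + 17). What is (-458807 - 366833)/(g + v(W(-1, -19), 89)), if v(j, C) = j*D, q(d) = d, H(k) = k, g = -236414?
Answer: 2642048/756519 ≈ 3.4924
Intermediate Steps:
W(L, P) = (-10 + P)/(17 + L)
D = -1
v(j, C) = -j (v(j, C) = j*(-1) = -j)
(-458807 - 366833)/(g + v(W(-1, -19), 89)) = (-458807 - 366833)/(-236414 - (-10 - 19)/(17 - 1)) = -825640/(-236414 - (-29)/16) = -825640/(-236414 - 1*(-29/16)) = -825640/(-236414 + 29/16) = -825640/(-3782595/16) = -825640*(-16/3782595) = 2642048/756519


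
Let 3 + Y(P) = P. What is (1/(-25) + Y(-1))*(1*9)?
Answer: -909/25 ≈ -36.360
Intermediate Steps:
Y(P) = -3 + P
(1/(-25) + Y(-1))*(1*9) = (1/(-25) + (-3 - 1))*(1*9) = (-1/25 - 4)*9 = -101/25*9 = -909/25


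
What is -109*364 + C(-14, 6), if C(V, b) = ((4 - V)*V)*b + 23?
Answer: -41165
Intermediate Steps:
C(V, b) = 23 + V*b*(4 - V) (C(V, b) = (V*(4 - V))*b + 23 = V*b*(4 - V) + 23 = 23 + V*b*(4 - V))
-109*364 + C(-14, 6) = -109*364 + (23 - 1*6*(-14)² + 4*(-14)*6) = -39676 + (23 - 1*6*196 - 336) = -39676 + (23 - 1176 - 336) = -39676 - 1489 = -41165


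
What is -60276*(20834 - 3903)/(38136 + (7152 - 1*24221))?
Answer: -1020532956/21067 ≈ -48442.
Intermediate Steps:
-60276*(20834 - 3903)/(38136 + (7152 - 1*24221)) = -60276*16931/(38136 + (7152 - 24221)) = -60276*16931/(38136 - 17069) = -60276/(21067*(1/16931)) = -60276/21067/16931 = -60276*16931/21067 = -1020532956/21067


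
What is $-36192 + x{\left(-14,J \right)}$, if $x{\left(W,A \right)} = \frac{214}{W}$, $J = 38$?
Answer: $- \frac{253451}{7} \approx -36207.0$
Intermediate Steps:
$-36192 + x{\left(-14,J \right)} = -36192 + \frac{214}{-14} = -36192 + 214 \left(- \frac{1}{14}\right) = -36192 - \frac{107}{7} = - \frac{253451}{7}$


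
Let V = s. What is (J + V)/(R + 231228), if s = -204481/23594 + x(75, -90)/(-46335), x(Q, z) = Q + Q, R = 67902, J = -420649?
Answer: -30658315928783/21801152576580 ≈ -1.4063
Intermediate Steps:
x(Q, z) = 2*Q
s = -631877749/72881866 (s = -204481/23594 + (2*75)/(-46335) = -204481*1/23594 + 150*(-1/46335) = -204481/23594 - 10/3089 = -631877749/72881866 ≈ -8.6699)
V = -631877749/72881866 ≈ -8.6699
(J + V)/(R + 231228) = (-420649 - 631877749/72881866)/(67902 + 231228) = -30658315928783/72881866/299130 = -30658315928783/72881866*1/299130 = -30658315928783/21801152576580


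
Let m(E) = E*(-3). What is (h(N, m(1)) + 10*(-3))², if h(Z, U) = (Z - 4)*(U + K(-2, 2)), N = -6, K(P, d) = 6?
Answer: 3600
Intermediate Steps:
m(E) = -3*E
h(Z, U) = (-4 + Z)*(6 + U) (h(Z, U) = (Z - 4)*(U + 6) = (-4 + Z)*(6 + U))
(h(N, m(1)) + 10*(-3))² = ((-24 - (-12) + 6*(-6) - 3*1*(-6)) + 10*(-3))² = ((-24 - 4*(-3) - 36 - 3*(-6)) - 30)² = ((-24 + 12 - 36 + 18) - 30)² = (-30 - 30)² = (-60)² = 3600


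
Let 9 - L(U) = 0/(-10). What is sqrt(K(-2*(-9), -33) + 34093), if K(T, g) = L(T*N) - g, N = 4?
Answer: sqrt(34135) ≈ 184.76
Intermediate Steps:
L(U) = 9 (L(U) = 9 - 0/(-10) = 9 - 0*(-1)/10 = 9 - 1*0 = 9 + 0 = 9)
K(T, g) = 9 - g
sqrt(K(-2*(-9), -33) + 34093) = sqrt((9 - 1*(-33)) + 34093) = sqrt((9 + 33) + 34093) = sqrt(42 + 34093) = sqrt(34135)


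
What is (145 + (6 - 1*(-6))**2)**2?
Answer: 83521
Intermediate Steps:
(145 + (6 - 1*(-6))**2)**2 = (145 + (6 + 6)**2)**2 = (145 + 12**2)**2 = (145 + 144)**2 = 289**2 = 83521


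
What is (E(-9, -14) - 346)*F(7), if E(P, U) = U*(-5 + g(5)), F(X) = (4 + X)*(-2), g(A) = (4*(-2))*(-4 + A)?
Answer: 3608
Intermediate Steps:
g(A) = 32 - 8*A (g(A) = -8*(-4 + A) = 32 - 8*A)
F(X) = -8 - 2*X
E(P, U) = -13*U (E(P, U) = U*(-5 + (32 - 8*5)) = U*(-5 + (32 - 40)) = U*(-5 - 8) = U*(-13) = -13*U)
(E(-9, -14) - 346)*F(7) = (-13*(-14) - 346)*(-8 - 2*7) = (182 - 346)*(-8 - 14) = -164*(-22) = 3608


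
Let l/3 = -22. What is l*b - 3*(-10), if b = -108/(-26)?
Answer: -3174/13 ≈ -244.15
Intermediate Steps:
b = 54/13 (b = -108*(-1/26) = 54/13 ≈ 4.1538)
l = -66 (l = 3*(-22) = -66)
l*b - 3*(-10) = -66*54/13 - 3*(-10) = -3564/13 + 30 = -3174/13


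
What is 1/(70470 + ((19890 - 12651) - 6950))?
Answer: 1/70759 ≈ 1.4132e-5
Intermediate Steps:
1/(70470 + ((19890 - 12651) - 6950)) = 1/(70470 + (7239 - 6950)) = 1/(70470 + 289) = 1/70759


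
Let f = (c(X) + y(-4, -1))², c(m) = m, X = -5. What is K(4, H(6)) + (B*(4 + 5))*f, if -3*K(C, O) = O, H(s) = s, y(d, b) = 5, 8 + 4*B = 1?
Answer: -2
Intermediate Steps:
B = -7/4 (B = -2 + (¼)*1 = -2 + ¼ = -7/4 ≈ -1.7500)
K(C, O) = -O/3
f = 0 (f = (-5 + 5)² = 0² = 0)
K(4, H(6)) + (B*(4 + 5))*f = -⅓*6 - 7*(4 + 5)/4*0 = -2 - 7/4*9*0 = -2 - 63/4*0 = -2 + 0 = -2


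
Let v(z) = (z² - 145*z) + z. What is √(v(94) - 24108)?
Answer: 2*I*√7202 ≈ 169.73*I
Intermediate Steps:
v(z) = z² - 144*z
√(v(94) - 24108) = √(94*(-144 + 94) - 24108) = √(94*(-50) - 24108) = √(-4700 - 24108) = √(-28808) = 2*I*√7202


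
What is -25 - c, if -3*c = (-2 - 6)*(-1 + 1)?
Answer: -25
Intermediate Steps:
c = 0 (c = -(-2 - 6)*(-1 + 1)/3 = -(-8)*0/3 = -⅓*0 = 0)
-25 - c = -25 - 1*0 = -25 + 0 = -25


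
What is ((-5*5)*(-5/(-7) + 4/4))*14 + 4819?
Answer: 4219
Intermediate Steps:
((-5*5)*(-5/(-7) + 4/4))*14 + 4819 = -25*(-5*(-⅐) + 4*(¼))*14 + 4819 = -25*(5/7 + 1)*14 + 4819 = -25*12/7*14 + 4819 = -300/7*14 + 4819 = -600 + 4819 = 4219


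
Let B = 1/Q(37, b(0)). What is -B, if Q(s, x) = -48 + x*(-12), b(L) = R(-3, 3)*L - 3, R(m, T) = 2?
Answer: 1/12 ≈ 0.083333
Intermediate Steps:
b(L) = -3 + 2*L (b(L) = 2*L - 3 = -3 + 2*L)
Q(s, x) = -48 - 12*x
B = -1/12 (B = 1/(-48 - 12*(-3 + 2*0)) = 1/(-48 - 12*(-3 + 0)) = 1/(-48 - 12*(-3)) = 1/(-48 + 36) = 1/(-12) = -1/12 ≈ -0.083333)
-B = -1*(-1/12) = 1/12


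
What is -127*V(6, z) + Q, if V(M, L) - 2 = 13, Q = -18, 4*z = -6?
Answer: -1923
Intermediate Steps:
z = -3/2 (z = (¼)*(-6) = -3/2 ≈ -1.5000)
V(M, L) = 15 (V(M, L) = 2 + 13 = 15)
-127*V(6, z) + Q = -127*15 - 18 = -1905 - 18 = -1923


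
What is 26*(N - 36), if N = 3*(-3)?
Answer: -1170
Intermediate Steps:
N = -9
26*(N - 36) = 26*(-9 - 36) = 26*(-45) = -1170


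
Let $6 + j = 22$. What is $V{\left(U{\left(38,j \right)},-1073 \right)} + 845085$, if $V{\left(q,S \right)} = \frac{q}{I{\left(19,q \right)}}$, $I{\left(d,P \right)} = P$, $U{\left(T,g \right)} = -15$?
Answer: $845086$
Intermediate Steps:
$j = 16$ ($j = -6 + 22 = 16$)
$V{\left(q,S \right)} = 1$ ($V{\left(q,S \right)} = \frac{q}{q} = 1$)
$V{\left(U{\left(38,j \right)},-1073 \right)} + 845085 = 1 + 845085 = 845086$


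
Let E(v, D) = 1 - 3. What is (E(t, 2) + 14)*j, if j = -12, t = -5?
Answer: -144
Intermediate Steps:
E(v, D) = -2
(E(t, 2) + 14)*j = (-2 + 14)*(-12) = 12*(-12) = -144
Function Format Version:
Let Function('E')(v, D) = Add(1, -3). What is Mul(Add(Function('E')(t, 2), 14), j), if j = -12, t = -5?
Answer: -144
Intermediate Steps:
Function('E')(v, D) = -2
Mul(Add(Function('E')(t, 2), 14), j) = Mul(Add(-2, 14), -12) = Mul(12, -12) = -144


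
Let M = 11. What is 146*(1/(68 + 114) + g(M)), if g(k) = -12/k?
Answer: -158629/1001 ≈ -158.47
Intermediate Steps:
146*(1/(68 + 114) + g(M)) = 146*(1/(68 + 114) - 12/11) = 146*(1/182 - 12*1/11) = 146*(1/182 - 12/11) = 146*(-2173/2002) = -158629/1001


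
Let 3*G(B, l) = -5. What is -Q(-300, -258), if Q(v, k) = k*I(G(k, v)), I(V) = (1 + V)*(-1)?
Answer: 172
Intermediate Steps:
G(B, l) = -5/3 (G(B, l) = (1/3)*(-5) = -5/3)
I(V) = -1 - V
Q(v, k) = 2*k/3 (Q(v, k) = k*(-1 - 1*(-5/3)) = k*(-1 + 5/3) = k*(2/3) = 2*k/3)
-Q(-300, -258) = -2*(-258)/3 = -1*(-172) = 172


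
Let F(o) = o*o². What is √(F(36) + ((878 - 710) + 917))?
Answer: √47741 ≈ 218.50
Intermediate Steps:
F(o) = o³
√(F(36) + ((878 - 710) + 917)) = √(36³ + ((878 - 710) + 917)) = √(46656 + (168 + 917)) = √(46656 + 1085) = √47741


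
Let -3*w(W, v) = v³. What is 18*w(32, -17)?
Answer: 29478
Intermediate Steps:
w(W, v) = -v³/3
18*w(32, -17) = 18*(-⅓*(-17)³) = 18*(-⅓*(-4913)) = 18*(4913/3) = 29478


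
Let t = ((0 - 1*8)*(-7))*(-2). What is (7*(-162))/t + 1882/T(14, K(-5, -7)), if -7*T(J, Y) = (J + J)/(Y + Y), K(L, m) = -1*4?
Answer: 30193/8 ≈ 3774.1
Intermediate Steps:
K(L, m) = -4
T(J, Y) = -J/(7*Y) (T(J, Y) = -(J + J)/(7*(Y + Y)) = -2*J/(7*(2*Y)) = -2*J*1/(2*Y)/7 = -J/(7*Y))
t = -112 (t = ((0 - 8)*(-7))*(-2) = -8*(-7)*(-2) = 56*(-2) = -112)
(7*(-162))/t + 1882/T(14, K(-5, -7)) = (7*(-162))/(-112) + 1882/((-⅐*14/(-4))) = -1134*(-1/112) + 1882/((-⅐*14*(-¼))) = 81/8 + 1882/(½) = 81/8 + 1882*2 = 81/8 + 3764 = 30193/8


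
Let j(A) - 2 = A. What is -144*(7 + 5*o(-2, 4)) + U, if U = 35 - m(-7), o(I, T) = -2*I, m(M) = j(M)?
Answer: -3848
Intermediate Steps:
j(A) = 2 + A
m(M) = 2 + M
U = 40 (U = 35 - (2 - 7) = 35 - 1*(-5) = 35 + 5 = 40)
-144*(7 + 5*o(-2, 4)) + U = -144*(7 + 5*(-2*(-2))) + 40 = -144*(7 + 5*4) + 40 = -144*(7 + 20) + 40 = -144*27 + 40 = -3888 + 40 = -3848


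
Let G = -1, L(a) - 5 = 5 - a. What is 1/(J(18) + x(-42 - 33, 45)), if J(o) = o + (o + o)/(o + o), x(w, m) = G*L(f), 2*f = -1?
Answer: 2/17 ≈ 0.11765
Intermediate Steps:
f = -½ (f = (½)*(-1) = -½ ≈ -0.50000)
L(a) = 10 - a (L(a) = 5 + (5 - a) = 10 - a)
x(w, m) = -21/2 (x(w, m) = -(10 - 1*(-½)) = -(10 + ½) = -1*21/2 = -21/2)
J(o) = 1 + o (J(o) = o + (2*o)/((2*o)) = o + (2*o)*(1/(2*o)) = o + 1 = 1 + o)
1/(J(18) + x(-42 - 33, 45)) = 1/((1 + 18) - 21/2) = 1/(19 - 21/2) = 1/(17/2) = 2/17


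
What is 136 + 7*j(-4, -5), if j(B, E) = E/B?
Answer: 579/4 ≈ 144.75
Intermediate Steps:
136 + 7*j(-4, -5) = 136 + 7*(-5/(-4)) = 136 + 7*(-5*(-¼)) = 136 + 7*(5/4) = 136 + 35/4 = 579/4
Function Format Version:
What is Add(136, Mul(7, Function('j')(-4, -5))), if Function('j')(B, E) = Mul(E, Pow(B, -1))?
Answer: Rational(579, 4) ≈ 144.75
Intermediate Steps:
Add(136, Mul(7, Function('j')(-4, -5))) = Add(136, Mul(7, Mul(-5, Pow(-4, -1)))) = Add(136, Mul(7, Mul(-5, Rational(-1, 4)))) = Add(136, Mul(7, Rational(5, 4))) = Add(136, Rational(35, 4)) = Rational(579, 4)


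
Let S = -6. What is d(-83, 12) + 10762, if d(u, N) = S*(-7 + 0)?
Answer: 10804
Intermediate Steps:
d(u, N) = 42 (d(u, N) = -6*(-7 + 0) = -6*(-7) = 42)
d(-83, 12) + 10762 = 42 + 10762 = 10804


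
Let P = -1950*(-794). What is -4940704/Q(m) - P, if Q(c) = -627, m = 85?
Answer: -965843396/627 ≈ -1.5404e+6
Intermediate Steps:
P = 1548300
-4940704/Q(m) - P = -4940704/(-627) - 1*1548300 = -4940704*(-1/627) - 1548300 = 4940704/627 - 1548300 = -965843396/627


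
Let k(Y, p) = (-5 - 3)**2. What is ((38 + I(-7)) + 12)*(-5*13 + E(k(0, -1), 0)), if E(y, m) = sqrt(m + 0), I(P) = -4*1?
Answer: -2990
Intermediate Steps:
I(P) = -4
k(Y, p) = 64 (k(Y, p) = (-8)**2 = 64)
E(y, m) = sqrt(m)
((38 + I(-7)) + 12)*(-5*13 + E(k(0, -1), 0)) = ((38 - 4) + 12)*(-5*13 + sqrt(0)) = (34 + 12)*(-65 + 0) = 46*(-65) = -2990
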